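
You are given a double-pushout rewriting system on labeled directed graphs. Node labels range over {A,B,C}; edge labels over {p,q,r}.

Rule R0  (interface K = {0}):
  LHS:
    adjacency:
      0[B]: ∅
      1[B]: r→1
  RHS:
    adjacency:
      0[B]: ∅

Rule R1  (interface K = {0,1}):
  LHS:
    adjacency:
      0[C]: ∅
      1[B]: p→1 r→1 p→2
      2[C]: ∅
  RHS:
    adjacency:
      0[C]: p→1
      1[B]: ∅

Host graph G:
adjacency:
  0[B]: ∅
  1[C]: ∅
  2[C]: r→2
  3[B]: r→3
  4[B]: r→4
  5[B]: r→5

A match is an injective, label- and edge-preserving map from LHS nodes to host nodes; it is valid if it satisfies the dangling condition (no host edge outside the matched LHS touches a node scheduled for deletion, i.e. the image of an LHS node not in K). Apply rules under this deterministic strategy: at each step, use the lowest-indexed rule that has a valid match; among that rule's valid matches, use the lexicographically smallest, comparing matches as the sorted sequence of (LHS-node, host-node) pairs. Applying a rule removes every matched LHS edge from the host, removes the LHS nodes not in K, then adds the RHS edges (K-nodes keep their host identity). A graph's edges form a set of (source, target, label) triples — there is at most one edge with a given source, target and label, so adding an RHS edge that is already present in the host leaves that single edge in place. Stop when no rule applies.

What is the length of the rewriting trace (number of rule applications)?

Answer: 3

Rewrite trace:
initial: |V|=6 |E|=4  E = 2-r->2 3-r->3 4-r->4 5-r->5
step 1: apply R0 at {0↦0, 1↦3}  → |V|=5 |E|=3  E = 2-r->2 4-r->4 5-r->5
step 2: apply R0 at {0↦0, 1↦4}  → |V|=4 |E|=2  E = 2-r->2 5-r->5
step 3: apply R0 at {0↦0, 1↦5}  → |V|=3 |E|=1  E = 2-r->2
normal form: no rule applies after step 3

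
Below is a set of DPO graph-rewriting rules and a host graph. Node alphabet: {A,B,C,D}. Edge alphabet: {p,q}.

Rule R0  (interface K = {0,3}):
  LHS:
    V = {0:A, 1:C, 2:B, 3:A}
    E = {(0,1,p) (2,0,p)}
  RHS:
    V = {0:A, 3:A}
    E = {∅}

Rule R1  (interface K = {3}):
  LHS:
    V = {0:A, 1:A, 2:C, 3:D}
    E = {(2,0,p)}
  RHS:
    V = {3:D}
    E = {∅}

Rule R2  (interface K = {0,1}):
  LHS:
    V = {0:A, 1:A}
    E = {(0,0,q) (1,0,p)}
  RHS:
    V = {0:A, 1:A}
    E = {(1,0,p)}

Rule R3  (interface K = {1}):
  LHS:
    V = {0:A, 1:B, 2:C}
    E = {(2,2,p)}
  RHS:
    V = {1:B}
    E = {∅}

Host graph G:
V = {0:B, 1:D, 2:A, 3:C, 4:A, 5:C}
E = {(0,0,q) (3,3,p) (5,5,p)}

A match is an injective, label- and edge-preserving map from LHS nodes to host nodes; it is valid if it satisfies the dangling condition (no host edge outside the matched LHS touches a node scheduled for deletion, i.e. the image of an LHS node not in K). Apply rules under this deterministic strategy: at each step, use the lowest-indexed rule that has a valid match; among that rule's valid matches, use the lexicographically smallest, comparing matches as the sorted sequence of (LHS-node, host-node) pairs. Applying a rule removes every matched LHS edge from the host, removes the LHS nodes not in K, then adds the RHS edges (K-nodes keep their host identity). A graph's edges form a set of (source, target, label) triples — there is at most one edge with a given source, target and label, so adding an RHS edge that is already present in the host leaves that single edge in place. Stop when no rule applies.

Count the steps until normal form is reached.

[0] host  ⇒  6 nodes, 3 edges  {0-q->0 3-p->3 5-p->5}
[1] R3 @ {0↦2, 1↦0, 2↦3}  ⇒  4 nodes, 2 edges  {0-q->0 5-p->5}
[2] R3 @ {0↦4, 1↦0, 2↦5}  ⇒  2 nodes, 1 edges  {0-q->0}
final graph: no rule applies after step 2

Answer: 2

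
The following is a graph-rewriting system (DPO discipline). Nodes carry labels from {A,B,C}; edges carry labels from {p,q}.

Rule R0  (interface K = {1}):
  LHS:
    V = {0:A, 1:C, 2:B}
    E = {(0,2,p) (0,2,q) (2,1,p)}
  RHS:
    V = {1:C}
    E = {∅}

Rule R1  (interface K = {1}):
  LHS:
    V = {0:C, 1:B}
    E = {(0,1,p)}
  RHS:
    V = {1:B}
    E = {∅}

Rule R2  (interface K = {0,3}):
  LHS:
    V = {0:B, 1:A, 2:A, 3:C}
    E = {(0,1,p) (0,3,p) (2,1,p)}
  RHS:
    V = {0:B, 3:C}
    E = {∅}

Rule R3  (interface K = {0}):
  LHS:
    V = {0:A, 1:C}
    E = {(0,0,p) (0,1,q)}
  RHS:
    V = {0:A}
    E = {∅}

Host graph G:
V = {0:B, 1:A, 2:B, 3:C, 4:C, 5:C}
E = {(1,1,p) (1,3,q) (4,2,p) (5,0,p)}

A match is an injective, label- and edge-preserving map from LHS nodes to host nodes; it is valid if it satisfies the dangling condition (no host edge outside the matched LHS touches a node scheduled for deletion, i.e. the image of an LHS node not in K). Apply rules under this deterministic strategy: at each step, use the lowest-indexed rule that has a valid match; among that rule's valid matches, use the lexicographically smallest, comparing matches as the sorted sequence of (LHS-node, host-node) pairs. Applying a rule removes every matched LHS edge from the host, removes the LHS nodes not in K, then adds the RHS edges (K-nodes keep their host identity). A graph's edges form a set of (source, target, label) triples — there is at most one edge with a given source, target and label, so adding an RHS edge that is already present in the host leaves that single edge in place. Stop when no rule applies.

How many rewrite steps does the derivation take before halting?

Answer: 3

Rewrite trace:
start.  V:6 E:4  edges: 1-p->1 1-q->3 4-p->2 5-p->0
1. fire R1 via {0↦4, 1↦2}  →  V:5 E:3  edges: 1-p->1 1-q->3 5-p->0
2. fire R1 via {0↦5, 1↦0}  →  V:4 E:2  edges: 1-p->1 1-q->3
3. fire R3 via {0↦1, 1↦3}  →  V:3 E:0  edges: ∅
halt: no rule applies after step 3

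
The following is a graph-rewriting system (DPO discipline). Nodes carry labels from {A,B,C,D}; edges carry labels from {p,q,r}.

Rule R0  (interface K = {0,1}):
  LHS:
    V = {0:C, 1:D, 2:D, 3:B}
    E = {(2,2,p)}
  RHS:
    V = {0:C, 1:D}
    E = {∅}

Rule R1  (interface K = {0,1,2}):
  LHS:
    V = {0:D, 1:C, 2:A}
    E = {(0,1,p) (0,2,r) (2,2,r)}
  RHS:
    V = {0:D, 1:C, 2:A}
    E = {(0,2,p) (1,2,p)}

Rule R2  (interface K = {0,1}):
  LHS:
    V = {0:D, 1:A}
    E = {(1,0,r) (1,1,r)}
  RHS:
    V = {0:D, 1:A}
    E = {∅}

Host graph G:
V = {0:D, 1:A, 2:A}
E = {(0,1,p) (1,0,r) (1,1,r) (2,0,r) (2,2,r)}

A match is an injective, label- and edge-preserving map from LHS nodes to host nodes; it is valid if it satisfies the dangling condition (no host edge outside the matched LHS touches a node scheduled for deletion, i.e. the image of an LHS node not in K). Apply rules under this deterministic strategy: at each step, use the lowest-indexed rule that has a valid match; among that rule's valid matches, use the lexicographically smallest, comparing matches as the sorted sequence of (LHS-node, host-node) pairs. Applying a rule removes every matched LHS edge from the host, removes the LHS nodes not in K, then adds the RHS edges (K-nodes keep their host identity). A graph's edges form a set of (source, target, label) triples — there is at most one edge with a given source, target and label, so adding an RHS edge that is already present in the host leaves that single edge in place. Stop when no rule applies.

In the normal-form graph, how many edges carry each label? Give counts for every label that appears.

Answer: p:1

Derivation:
initial: |V|=3 |E|=5  E = 0-p->1 1-r->0 1-r->1 2-r->0 2-r->2
step 1: apply R2 at {0↦0, 1↦1}  → |V|=3 |E|=3  E = 0-p->1 2-r->0 2-r->2
step 2: apply R2 at {0↦0, 1↦2}  → |V|=3 |E|=1  E = 0-p->1
final graph: no rule applies after step 2
NF edges: [(0, 1, 'p')]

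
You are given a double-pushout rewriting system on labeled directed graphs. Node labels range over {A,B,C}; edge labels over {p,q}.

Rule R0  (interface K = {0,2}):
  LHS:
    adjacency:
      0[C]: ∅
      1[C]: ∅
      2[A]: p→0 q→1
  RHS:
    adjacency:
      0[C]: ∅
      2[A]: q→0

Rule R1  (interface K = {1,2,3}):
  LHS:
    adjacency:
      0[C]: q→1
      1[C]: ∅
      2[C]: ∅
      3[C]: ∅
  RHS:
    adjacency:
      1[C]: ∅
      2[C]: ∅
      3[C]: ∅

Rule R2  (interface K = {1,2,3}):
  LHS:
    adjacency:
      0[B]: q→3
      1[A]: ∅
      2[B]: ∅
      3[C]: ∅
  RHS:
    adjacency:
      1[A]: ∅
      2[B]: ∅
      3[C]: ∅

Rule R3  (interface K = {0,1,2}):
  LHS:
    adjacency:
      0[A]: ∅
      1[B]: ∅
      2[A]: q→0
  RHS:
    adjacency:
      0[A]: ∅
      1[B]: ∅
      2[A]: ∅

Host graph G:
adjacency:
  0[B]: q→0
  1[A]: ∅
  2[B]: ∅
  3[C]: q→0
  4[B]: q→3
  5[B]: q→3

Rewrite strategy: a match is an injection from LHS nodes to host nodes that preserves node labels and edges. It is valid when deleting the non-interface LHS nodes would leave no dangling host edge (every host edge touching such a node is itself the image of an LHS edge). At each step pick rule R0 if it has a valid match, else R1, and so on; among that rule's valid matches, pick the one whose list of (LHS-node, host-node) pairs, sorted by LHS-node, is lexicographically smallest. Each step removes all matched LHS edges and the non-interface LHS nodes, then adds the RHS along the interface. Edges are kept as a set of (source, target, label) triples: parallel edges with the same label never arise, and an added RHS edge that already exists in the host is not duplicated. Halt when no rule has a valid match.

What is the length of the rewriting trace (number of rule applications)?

initial: |V|=6 |E|=4  E = 0-q->0 3-q->0 4-q->3 5-q->3
step 1: apply R2 at {0↦4, 1↦1, 2↦0, 3↦3}  → |V|=5 |E|=3  E = 0-q->0 3-q->0 5-q->3
step 2: apply R2 at {0↦5, 1↦1, 2↦0, 3↦3}  → |V|=4 |E|=2  E = 0-q->0 3-q->0
halt: no rule applies after step 2

Answer: 2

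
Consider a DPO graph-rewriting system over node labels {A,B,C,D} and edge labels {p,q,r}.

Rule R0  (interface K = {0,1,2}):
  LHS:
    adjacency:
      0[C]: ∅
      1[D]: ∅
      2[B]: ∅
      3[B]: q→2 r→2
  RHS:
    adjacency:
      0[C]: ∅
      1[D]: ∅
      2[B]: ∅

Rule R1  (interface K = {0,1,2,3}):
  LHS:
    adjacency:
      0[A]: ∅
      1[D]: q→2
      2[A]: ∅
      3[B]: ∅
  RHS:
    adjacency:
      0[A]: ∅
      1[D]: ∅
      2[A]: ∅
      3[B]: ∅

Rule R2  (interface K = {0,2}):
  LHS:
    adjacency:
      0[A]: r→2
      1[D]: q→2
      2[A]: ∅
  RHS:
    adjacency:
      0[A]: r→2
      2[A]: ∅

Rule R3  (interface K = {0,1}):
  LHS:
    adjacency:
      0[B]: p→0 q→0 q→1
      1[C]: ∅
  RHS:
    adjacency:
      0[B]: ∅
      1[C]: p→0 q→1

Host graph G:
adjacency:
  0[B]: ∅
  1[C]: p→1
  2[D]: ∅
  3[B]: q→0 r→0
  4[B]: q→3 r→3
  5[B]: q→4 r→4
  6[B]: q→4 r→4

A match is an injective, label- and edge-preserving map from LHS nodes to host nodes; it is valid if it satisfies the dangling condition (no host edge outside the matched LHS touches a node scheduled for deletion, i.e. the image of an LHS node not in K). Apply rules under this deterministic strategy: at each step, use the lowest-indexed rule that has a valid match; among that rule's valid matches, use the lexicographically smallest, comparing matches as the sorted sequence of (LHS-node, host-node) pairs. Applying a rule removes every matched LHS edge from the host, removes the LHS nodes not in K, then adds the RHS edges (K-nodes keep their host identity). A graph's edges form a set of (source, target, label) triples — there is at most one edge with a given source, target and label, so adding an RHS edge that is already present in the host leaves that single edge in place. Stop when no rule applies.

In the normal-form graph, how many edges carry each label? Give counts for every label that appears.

[0] host  ⇒  7 nodes, 9 edges  {1-p->1 3-q->0 3-r->0 4-q->3 4-r->3 5-q->4 5-r->4 6-q->4 6-r->4}
[1] R0 @ {0↦1, 1↦2, 2↦4, 3↦5}  ⇒  6 nodes, 7 edges  {1-p->1 3-q->0 3-r->0 4-q->3 4-r->3 6-q->4 6-r->4}
[2] R0 @ {0↦1, 1↦2, 2↦4, 3↦6}  ⇒  5 nodes, 5 edges  {1-p->1 3-q->0 3-r->0 4-q->3 4-r->3}
[3] R0 @ {0↦1, 1↦2, 2↦3, 3↦4}  ⇒  4 nodes, 3 edges  {1-p->1 3-q->0 3-r->0}
[4] R0 @ {0↦1, 1↦2, 2↦0, 3↦3}  ⇒  3 nodes, 1 edges  {1-p->1}
halt: no rule applies after step 4
NF edges: [(1, 1, 'p')]

Answer: p:1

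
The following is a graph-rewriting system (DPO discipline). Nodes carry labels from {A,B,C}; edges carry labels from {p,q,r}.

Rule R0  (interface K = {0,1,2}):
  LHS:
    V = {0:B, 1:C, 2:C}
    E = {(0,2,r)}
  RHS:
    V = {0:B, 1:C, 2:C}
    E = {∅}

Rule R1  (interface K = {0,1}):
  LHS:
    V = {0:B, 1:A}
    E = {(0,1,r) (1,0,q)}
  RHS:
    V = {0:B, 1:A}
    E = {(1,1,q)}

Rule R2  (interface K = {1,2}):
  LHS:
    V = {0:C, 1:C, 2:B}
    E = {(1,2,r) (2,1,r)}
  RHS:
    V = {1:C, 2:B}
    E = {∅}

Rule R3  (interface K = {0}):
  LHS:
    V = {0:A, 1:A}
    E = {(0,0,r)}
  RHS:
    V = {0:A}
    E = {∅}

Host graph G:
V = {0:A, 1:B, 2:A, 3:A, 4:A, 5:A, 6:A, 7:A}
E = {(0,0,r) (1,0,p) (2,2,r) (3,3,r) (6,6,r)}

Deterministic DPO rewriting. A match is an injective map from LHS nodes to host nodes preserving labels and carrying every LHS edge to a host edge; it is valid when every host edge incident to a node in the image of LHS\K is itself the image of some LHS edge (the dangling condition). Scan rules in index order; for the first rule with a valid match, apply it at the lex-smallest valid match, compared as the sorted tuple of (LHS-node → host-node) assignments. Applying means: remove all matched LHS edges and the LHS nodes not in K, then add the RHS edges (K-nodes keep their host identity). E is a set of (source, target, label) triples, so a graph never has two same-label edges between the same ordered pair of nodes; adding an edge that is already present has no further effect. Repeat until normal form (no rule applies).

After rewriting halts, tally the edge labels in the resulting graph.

[0] host  ⇒  8 nodes, 5 edges  {0-r->0 1-p->0 2-r->2 3-r->3 6-r->6}
[1] R3 @ {0↦0, 1↦4}  ⇒  7 nodes, 4 edges  {1-p->0 2-r->2 3-r->3 6-r->6}
[2] R3 @ {0↦2, 1↦5}  ⇒  6 nodes, 3 edges  {1-p->0 3-r->3 6-r->6}
[3] R3 @ {0↦3, 1↦2}  ⇒  5 nodes, 2 edges  {1-p->0 6-r->6}
[4] R3 @ {0↦6, 1↦3}  ⇒  4 nodes, 1 edges  {1-p->0}
halt: no rule applies after step 4
NF edges: [(1, 0, 'p')]

Answer: p:1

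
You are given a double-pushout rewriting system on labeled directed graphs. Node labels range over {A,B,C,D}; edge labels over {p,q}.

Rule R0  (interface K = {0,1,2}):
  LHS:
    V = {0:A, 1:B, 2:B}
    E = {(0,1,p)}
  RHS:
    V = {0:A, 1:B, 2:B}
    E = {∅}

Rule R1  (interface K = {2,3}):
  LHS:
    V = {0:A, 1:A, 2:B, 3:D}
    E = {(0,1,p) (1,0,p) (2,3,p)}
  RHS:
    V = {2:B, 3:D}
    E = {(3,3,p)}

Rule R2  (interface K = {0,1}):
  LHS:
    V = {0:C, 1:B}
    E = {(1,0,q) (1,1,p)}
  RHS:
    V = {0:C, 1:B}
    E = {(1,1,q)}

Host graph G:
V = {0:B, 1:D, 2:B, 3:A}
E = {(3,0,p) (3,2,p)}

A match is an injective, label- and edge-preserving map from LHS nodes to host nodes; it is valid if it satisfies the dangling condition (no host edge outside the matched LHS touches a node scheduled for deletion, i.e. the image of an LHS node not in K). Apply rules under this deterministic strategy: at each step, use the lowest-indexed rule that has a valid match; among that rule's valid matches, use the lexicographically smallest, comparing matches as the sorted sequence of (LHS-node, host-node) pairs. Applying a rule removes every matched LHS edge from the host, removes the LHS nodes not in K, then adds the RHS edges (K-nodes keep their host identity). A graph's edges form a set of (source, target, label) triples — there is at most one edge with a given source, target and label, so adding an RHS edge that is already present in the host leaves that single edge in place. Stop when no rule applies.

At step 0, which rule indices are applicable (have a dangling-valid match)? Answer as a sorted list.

R0: 2 valid matches — {0↦3, 1↦0, 2↦2}, {0↦3, 1↦2, 2↦0}
R1: no valid match — LHS pattern not found
R2: no valid match — LHS pattern not found

Answer: [R0]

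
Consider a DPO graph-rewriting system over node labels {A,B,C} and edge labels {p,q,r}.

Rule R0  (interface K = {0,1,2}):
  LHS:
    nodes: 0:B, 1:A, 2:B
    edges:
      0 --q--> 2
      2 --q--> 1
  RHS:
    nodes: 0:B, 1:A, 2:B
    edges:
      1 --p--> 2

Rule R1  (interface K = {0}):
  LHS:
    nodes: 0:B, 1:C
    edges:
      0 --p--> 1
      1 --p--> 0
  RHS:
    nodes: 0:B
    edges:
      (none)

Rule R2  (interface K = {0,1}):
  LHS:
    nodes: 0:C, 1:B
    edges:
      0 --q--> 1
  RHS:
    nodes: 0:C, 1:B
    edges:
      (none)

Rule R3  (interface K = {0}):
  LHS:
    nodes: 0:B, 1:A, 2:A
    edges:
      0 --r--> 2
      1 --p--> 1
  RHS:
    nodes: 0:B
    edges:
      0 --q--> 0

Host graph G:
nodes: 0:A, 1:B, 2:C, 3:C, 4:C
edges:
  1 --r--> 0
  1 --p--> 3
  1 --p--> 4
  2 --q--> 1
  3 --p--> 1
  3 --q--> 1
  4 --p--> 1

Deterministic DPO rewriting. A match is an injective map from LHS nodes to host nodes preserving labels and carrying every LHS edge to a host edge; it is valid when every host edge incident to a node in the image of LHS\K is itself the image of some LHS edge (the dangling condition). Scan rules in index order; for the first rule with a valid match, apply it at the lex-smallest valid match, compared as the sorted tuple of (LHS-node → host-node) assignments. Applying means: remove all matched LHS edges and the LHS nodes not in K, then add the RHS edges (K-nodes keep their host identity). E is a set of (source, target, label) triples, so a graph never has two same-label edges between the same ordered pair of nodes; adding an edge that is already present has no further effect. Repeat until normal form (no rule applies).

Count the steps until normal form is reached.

initial: |V|=5 |E|=7  E = 1-r->0 1-p->3 1-p->4 2-q->1 3-p->1 3-q->1 4-p->1
step 1: apply R1 at {0↦1, 1↦4}  → |V|=4 |E|=5  E = 1-r->0 1-p->3 2-q->1 3-p->1 3-q->1
step 2: apply R2 at {0↦2, 1↦1}  → |V|=4 |E|=4  E = 1-r->0 1-p->3 3-p->1 3-q->1
step 3: apply R2 at {0↦3, 1↦1}  → |V|=4 |E|=3  E = 1-r->0 1-p->3 3-p->1
step 4: apply R1 at {0↦1, 1↦3}  → |V|=3 |E|=1  E = 1-r->0
final graph: no rule applies after step 4

Answer: 4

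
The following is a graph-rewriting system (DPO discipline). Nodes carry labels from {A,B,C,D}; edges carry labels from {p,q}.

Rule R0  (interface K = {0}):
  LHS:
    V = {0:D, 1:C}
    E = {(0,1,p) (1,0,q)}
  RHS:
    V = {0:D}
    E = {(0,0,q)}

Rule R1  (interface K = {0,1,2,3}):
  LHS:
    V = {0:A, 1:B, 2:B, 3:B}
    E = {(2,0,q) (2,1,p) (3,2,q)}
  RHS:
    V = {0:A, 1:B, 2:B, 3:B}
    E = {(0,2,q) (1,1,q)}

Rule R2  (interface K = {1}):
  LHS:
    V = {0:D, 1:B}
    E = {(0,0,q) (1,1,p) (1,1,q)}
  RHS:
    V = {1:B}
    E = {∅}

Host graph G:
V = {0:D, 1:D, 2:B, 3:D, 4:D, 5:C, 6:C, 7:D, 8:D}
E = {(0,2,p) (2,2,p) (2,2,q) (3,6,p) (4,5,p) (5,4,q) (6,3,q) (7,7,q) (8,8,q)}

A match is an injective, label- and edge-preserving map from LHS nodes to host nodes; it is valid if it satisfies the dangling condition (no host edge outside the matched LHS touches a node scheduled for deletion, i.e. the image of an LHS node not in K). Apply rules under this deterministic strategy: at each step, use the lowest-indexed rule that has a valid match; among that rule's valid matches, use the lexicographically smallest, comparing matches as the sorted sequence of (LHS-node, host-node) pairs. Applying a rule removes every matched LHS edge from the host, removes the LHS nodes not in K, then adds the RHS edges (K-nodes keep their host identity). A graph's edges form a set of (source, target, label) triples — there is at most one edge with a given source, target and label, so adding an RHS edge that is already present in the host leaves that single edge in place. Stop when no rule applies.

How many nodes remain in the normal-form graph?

initial: |V|=9 |E|=9  E = 0-p->2 2-p->2 2-q->2 3-p->6 4-p->5 5-q->4 6-q->3 7-q->7 8-q->8
step 1: apply R0 at {0↦3, 1↦6}  → |V|=8 |E|=8  E = 0-p->2 2-p->2 2-q->2 3-q->3 4-p->5 5-q->4 7-q->7 8-q->8
step 2: apply R0 at {0↦4, 1↦5}  → |V|=7 |E|=7  E = 0-p->2 2-p->2 2-q->2 3-q->3 4-q->4 7-q->7 8-q->8
step 3: apply R2 at {0↦3, 1↦2}  → |V|=6 |E|=4  E = 0-p->2 4-q->4 7-q->7 8-q->8
normal form: no rule applies after step 3
NF nodes: {0:D, 1:D, 2:B, 4:D, 7:D, 8:D}

Answer: 6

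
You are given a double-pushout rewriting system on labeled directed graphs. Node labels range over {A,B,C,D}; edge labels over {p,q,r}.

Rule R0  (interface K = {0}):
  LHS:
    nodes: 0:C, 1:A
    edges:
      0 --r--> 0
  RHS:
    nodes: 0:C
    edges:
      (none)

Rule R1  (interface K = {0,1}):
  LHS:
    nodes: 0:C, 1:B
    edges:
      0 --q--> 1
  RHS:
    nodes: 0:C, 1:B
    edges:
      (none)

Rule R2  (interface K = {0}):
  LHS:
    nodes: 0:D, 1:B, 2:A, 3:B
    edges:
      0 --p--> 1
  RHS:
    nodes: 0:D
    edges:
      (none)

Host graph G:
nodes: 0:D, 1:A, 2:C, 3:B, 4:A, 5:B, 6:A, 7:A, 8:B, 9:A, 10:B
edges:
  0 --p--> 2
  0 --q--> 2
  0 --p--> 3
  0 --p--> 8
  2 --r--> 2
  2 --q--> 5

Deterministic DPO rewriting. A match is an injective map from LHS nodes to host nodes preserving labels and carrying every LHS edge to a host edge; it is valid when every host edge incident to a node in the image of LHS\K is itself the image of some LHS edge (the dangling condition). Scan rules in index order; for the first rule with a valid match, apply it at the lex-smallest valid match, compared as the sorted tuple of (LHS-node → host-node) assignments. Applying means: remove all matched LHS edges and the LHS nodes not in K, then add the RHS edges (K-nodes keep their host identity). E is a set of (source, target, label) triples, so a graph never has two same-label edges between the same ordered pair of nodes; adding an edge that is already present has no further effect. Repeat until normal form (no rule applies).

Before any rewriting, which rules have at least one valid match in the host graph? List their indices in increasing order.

Answer: [R0,R1,R2]

Steps:
R0: 5 valid matches — {0↦2, 1↦1}, {0↦2, 1↦4}, {0↦2, 1↦6} (+2 more)
R1: 1 valid match — {0↦2, 1↦5}
R2: 10 valid matches — {0↦0, 1↦3, 2↦1, 3↦10}, {0↦0, 1↦3, 2↦4, 3↦10}, {0↦0, 1↦3, 2↦6, 3↦10} (+7 more)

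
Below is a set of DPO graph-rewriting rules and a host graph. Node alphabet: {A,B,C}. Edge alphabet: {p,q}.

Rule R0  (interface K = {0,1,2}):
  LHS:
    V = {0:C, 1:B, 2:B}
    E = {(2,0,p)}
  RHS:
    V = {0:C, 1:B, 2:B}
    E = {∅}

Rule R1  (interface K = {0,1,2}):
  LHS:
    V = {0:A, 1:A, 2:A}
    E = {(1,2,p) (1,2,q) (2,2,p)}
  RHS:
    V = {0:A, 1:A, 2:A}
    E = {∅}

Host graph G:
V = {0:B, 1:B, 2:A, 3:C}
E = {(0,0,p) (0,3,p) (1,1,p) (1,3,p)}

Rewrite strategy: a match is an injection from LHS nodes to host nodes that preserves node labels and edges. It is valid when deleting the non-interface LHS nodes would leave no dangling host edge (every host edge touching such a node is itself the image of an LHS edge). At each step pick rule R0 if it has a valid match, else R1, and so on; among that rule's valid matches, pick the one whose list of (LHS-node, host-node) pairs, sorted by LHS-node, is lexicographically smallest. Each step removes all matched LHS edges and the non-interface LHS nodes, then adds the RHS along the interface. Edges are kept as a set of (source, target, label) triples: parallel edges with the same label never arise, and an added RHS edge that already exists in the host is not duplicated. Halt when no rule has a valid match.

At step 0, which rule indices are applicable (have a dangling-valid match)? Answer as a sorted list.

R0: 2 valid matches — {0↦3, 1↦0, 2↦1}, {0↦3, 1↦1, 2↦0}
R1: no valid match — LHS pattern not found

Answer: [R0]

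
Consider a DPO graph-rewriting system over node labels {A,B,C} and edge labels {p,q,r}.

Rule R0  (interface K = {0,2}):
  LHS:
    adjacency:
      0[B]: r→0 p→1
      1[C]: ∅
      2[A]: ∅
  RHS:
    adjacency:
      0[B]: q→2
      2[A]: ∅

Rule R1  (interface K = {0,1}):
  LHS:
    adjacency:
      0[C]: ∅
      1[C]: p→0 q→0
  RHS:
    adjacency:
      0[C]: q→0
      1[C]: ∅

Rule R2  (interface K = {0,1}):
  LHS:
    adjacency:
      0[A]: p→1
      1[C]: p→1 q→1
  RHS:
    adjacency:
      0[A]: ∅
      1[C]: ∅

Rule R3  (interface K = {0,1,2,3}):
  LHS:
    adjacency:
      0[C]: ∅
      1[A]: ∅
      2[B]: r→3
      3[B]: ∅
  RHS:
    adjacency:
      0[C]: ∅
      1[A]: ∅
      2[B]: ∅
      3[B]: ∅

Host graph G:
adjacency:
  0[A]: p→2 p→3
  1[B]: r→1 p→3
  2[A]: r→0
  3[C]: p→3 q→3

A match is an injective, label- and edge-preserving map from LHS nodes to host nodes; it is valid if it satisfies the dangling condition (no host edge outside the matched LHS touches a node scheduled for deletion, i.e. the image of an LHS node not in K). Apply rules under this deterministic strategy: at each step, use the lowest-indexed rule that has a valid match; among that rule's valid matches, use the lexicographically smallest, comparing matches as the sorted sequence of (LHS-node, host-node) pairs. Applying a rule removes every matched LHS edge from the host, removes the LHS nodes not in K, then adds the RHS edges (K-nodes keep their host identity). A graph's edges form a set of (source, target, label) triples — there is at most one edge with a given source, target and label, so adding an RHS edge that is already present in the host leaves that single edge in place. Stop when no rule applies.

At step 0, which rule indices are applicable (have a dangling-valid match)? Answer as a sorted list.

Answer: [R2]

Derivation:
R0: no valid match — 2 raw matches, all fail dangling condition
R1: no valid match — LHS pattern not found
R2: 1 valid match — {0↦0, 1↦3}
R3: no valid match — LHS pattern not found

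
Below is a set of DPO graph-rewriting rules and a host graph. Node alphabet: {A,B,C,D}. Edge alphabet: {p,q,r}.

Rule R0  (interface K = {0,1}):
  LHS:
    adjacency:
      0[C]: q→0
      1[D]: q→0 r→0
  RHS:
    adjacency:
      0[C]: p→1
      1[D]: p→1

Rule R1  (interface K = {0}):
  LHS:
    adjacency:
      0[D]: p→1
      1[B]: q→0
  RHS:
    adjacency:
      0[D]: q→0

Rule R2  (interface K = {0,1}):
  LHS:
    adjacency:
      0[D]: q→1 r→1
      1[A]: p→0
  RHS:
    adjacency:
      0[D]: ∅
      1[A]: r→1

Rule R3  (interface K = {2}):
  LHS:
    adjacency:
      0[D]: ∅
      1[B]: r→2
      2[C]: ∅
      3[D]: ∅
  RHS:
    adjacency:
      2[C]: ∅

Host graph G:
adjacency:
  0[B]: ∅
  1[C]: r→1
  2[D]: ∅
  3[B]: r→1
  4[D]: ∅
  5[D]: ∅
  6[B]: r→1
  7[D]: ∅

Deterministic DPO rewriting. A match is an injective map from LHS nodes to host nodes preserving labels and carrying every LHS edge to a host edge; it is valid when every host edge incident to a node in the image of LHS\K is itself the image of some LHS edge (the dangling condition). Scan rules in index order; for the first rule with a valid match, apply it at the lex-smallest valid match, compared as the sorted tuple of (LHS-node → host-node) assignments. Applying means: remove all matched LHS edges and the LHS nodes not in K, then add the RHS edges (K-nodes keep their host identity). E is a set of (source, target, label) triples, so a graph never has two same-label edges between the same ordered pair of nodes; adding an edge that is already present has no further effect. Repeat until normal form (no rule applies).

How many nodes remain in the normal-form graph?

initial: |V|=8 |E|=3  E = 1-r->1 3-r->1 6-r->1
step 1: apply R3 at {0↦2, 1↦3, 2↦1, 3↦4}  → |V|=5 |E|=2  E = 1-r->1 6-r->1
step 2: apply R3 at {0↦5, 1↦6, 2↦1, 3↦7}  → |V|=2 |E|=1  E = 1-r->1
final graph: no rule applies after step 2
NF nodes: {0:B, 1:C}

Answer: 2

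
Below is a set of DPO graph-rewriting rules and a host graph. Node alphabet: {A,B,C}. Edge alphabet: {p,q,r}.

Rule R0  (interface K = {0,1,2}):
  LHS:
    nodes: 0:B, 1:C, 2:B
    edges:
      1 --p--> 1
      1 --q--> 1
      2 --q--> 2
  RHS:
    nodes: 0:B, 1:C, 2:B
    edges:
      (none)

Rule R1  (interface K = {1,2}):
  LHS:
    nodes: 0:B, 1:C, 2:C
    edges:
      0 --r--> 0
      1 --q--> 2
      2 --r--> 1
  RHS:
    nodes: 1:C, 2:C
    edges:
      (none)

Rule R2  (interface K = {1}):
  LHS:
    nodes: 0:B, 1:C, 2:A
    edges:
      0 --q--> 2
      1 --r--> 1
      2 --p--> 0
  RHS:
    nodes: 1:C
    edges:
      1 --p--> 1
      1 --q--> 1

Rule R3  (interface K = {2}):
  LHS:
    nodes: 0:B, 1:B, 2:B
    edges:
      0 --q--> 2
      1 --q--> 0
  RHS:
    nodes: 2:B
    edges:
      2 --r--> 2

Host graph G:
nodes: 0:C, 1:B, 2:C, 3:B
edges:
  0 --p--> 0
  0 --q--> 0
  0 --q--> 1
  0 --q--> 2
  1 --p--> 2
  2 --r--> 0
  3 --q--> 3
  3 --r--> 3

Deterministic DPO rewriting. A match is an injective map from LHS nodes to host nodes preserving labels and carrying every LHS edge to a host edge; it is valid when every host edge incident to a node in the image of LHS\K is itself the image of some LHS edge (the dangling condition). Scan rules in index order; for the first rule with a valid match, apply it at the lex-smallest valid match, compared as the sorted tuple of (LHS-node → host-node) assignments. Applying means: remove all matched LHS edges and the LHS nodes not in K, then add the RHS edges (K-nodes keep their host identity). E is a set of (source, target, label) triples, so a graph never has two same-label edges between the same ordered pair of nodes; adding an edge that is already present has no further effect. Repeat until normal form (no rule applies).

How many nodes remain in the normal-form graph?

start.  V:4 E:8  edges: 0-p->0 0-q->0 0-q->1 0-q->2 1-p->2 2-r->0 3-q->3 3-r->3
1. fire R0 via {0↦1, 1↦0, 2↦3}  →  V:4 E:5  edges: 0-q->1 0-q->2 1-p->2 2-r->0 3-r->3
2. fire R1 via {0↦3, 1↦0, 2↦2}  →  V:3 E:2  edges: 0-q->1 1-p->2
normal form: no rule applies after step 2
NF nodes: {0:C, 1:B, 2:C}

Answer: 3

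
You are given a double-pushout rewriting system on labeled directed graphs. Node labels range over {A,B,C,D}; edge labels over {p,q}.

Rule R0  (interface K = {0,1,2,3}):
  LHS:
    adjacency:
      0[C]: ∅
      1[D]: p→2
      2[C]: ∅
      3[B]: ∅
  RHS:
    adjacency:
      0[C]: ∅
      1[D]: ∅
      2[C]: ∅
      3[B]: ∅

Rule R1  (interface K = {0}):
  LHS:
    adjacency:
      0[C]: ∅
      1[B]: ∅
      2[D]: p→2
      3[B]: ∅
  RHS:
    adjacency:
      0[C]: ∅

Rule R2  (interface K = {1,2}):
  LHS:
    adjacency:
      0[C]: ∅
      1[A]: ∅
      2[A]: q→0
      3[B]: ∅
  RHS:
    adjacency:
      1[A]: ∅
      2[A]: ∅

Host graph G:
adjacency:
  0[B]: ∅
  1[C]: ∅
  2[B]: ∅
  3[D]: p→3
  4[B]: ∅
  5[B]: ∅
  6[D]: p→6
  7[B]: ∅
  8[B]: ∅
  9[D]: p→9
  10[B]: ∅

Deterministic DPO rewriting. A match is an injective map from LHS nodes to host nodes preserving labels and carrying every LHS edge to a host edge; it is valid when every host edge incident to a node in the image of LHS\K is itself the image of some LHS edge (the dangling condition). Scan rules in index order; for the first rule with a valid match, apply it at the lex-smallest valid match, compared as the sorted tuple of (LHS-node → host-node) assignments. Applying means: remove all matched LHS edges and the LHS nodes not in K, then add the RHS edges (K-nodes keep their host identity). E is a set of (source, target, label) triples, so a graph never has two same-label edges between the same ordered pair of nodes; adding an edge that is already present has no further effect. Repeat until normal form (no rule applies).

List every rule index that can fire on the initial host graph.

Answer: [R1]

Rewrite trace:
R0: no valid match — LHS pattern not found
R1: 126 valid matches — {0↦1, 1↦0, 2↦3, 3↦2}, {0↦1, 1↦0, 2↦3, 3↦4}, {0↦1, 1↦0, 2↦3, 3↦5} (+123 more)
R2: no valid match — LHS pattern not found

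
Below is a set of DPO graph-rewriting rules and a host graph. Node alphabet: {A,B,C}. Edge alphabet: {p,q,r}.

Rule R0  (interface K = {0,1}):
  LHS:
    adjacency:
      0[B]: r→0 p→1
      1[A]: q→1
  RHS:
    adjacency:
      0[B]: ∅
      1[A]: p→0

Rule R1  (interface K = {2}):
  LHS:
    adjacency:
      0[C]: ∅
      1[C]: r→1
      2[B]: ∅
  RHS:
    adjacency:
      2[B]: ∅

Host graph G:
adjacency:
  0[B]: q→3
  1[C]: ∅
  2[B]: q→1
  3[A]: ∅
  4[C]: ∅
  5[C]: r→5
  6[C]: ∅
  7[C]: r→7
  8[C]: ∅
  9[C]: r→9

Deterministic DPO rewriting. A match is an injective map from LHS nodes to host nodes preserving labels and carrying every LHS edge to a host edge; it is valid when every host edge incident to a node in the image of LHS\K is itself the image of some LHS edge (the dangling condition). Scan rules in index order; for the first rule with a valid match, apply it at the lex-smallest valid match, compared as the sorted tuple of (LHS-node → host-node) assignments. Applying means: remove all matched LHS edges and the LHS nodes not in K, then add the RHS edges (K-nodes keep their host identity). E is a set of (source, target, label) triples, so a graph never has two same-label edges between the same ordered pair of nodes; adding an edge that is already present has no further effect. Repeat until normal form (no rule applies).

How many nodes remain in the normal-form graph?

Answer: 4

Steps:
[0] host  ⇒  10 nodes, 5 edges  {0-q->3 2-q->1 5-r->5 7-r->7 9-r->9}
[1] R1 @ {0↦4, 1↦5, 2↦0}  ⇒  8 nodes, 4 edges  {0-q->3 2-q->1 7-r->7 9-r->9}
[2] R1 @ {0↦6, 1↦7, 2↦0}  ⇒  6 nodes, 3 edges  {0-q->3 2-q->1 9-r->9}
[3] R1 @ {0↦8, 1↦9, 2↦0}  ⇒  4 nodes, 2 edges  {0-q->3 2-q->1}
halt: no rule applies after step 3
NF nodes: {0:B, 1:C, 2:B, 3:A}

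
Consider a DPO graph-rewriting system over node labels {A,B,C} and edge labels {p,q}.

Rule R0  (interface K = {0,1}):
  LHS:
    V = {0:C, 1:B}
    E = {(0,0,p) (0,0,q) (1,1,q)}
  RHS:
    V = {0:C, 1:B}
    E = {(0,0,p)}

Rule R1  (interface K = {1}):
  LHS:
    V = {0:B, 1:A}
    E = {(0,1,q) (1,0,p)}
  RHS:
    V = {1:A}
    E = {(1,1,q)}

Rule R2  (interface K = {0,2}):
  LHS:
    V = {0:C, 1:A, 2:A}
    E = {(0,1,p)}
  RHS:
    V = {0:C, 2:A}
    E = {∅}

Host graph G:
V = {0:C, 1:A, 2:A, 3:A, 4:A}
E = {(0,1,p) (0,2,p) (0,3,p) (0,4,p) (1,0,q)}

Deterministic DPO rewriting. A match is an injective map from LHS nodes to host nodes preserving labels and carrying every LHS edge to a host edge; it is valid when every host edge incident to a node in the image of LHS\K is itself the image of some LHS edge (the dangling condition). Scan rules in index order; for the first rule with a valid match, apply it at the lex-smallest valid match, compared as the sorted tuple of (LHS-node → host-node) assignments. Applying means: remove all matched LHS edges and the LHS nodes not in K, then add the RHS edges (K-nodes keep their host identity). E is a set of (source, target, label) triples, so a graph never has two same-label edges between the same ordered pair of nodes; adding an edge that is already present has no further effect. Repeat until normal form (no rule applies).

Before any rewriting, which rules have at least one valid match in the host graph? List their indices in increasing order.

R0: no valid match — LHS pattern not found
R1: no valid match — LHS pattern not found
R2: 9 valid matches — {0↦0, 1↦2, 2↦1}, {0↦0, 1↦2, 2↦3}, {0↦0, 1↦2, 2↦4} (+6 more)

Answer: [R2]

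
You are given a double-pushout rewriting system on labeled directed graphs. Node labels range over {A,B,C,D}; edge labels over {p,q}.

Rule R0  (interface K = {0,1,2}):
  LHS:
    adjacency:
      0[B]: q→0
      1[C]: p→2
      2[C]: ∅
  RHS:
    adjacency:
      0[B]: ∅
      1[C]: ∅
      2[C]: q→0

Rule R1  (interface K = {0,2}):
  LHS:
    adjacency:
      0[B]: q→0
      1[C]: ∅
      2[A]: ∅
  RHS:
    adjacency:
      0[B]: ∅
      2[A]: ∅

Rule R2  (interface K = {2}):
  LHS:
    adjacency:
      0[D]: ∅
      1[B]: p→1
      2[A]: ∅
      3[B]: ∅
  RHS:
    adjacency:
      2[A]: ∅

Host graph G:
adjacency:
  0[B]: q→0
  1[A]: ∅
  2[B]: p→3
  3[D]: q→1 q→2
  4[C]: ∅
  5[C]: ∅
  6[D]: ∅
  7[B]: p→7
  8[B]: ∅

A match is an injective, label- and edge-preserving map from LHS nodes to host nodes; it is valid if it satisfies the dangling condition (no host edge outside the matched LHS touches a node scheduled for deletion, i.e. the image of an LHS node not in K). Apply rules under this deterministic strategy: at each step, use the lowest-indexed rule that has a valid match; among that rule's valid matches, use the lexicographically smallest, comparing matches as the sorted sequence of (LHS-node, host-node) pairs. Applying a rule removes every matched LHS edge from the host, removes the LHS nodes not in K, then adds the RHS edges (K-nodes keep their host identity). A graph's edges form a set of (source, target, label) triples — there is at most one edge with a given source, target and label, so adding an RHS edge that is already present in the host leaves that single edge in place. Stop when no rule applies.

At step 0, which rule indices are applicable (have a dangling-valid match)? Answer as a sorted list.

R0: no valid match — LHS pattern not found
R1: 2 valid matches — {0↦0, 1↦4, 2↦1}, {0↦0, 1↦5, 2↦1}
R2: 1 valid match — {0↦6, 1↦7, 2↦1, 3↦8}

Answer: [R1,R2]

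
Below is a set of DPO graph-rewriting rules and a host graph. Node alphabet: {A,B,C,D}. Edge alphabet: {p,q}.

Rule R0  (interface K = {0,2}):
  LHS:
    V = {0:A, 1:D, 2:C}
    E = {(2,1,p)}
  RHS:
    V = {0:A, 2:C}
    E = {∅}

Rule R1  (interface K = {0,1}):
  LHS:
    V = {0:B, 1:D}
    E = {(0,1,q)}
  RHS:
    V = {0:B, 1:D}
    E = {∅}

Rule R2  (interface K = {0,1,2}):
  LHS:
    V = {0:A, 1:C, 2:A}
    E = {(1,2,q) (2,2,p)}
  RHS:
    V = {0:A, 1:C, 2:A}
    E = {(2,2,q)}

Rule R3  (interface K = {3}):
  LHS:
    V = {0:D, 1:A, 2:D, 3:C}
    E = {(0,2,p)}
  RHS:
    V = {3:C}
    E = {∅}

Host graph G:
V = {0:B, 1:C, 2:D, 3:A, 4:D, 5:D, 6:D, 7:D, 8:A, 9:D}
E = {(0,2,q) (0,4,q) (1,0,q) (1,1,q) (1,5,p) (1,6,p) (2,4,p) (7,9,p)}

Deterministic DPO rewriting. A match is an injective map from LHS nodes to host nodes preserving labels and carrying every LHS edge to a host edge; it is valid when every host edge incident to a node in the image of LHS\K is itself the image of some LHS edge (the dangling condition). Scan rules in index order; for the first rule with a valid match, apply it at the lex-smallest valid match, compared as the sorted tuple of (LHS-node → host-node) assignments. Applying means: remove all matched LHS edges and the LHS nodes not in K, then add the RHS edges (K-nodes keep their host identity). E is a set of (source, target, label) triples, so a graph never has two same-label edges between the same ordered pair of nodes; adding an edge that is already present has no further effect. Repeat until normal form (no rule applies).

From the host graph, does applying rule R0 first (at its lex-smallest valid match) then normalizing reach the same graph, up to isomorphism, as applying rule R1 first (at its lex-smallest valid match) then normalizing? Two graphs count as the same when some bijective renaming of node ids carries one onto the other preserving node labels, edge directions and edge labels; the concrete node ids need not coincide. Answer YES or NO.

branch R0-first: apply at {0↦3, 1↦5, 2↦1} → |E|=7, then 5 more step(s) → NF |V|=2 |E|=2 V={0:B, 1:C} E=1-q->0 1-q->1
branch R1-first: apply at {0↦0, 1↦2} → |E|=7, then 5 more step(s) → NF |V|=2 |E|=2 V={0:B, 1:C} E=1-q->0 1-q->1
graphs isomorphic (equal up to label-preserving node renaming)

Answer: YES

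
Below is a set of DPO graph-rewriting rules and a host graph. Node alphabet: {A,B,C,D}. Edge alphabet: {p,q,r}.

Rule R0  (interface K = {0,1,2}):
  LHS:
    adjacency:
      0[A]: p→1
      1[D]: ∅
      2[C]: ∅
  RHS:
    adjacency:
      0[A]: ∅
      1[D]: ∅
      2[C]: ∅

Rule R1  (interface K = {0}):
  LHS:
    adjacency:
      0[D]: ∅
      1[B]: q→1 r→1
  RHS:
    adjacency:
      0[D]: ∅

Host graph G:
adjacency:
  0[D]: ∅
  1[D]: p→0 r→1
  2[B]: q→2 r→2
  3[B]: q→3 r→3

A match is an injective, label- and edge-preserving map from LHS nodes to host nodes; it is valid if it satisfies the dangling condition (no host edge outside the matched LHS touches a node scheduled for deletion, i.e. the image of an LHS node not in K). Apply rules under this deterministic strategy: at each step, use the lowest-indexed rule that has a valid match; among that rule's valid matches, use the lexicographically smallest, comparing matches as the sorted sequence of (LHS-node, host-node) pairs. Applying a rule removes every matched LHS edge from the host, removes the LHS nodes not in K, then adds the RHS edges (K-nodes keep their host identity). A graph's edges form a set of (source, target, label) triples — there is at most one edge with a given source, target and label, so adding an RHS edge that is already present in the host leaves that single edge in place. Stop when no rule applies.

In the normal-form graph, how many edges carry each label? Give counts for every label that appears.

Answer: p:1 r:1

Derivation:
start.  V:4 E:6  edges: 1-p->0 1-r->1 2-q->2 2-r->2 3-q->3 3-r->3
1. fire R1 via {0↦0, 1↦2}  →  V:3 E:4  edges: 1-p->0 1-r->1 3-q->3 3-r->3
2. fire R1 via {0↦0, 1↦3}  →  V:2 E:2  edges: 1-p->0 1-r->1
halt: no rule applies after step 2
NF edges: [(1, 0, 'p'), (1, 1, 'r')]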